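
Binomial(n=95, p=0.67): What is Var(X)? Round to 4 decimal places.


Var = n*p*(1-p) = 95 * 0.67 * 0.33 = 21.0045

21.0045


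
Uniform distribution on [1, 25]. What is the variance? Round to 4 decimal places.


Var = (b-a)^2 / 12
(b-a)^2 = (25 - 1)^2 = 576
Var = 576/12 = 48

48.0000


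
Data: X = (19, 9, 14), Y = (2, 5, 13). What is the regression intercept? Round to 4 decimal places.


a = ybar - b*xbar, where b = sum((xi-xbar)(yi-ybar)) / sum((xi-xbar)^2)
n = 3, xbar = 42/3 = 14, ybar = 20/3 ≈ 6.666667
Sxy = sum((xi-xbar)(yi-ybar)) = -15
Sxx = sum((xi-xbar)^2) = 50
b = Sxy / Sxx = -0.3
a = 6.666667 - (-0.3) * 14 = 163/15 ≈ 10.866667

10.8667


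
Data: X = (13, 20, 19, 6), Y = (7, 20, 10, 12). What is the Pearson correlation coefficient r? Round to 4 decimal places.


r = sum((xi-xbar)(yi-ybar)) / sqrt(sum((xi-xbar)^2) * sum((yi-ybar)^2))
n = 4, xbar = 58/4 = 14.5, ybar = 49/4 = 12.25
Sxy = sum((xi-xbar)(yi-ybar)) = 42.5
Sxx = sum((xi-xbar)^2) = 125
Syy = sum((yi-ybar)^2) = 92.75
sqrt(Sxx*Syy) ≈ 107.674277
r = Sxy / sqrt(Sxx*Syy) = 42.5 / 107.674277 ≈ 0.394709

0.3947


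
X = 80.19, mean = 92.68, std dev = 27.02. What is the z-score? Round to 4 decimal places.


z = (X - mu) / sigma
X - mu = 80.19 - 92.68 = -12.49
z = -12.49 / 27.02 = -1249/2702 ≈ -0.462250

-0.4623


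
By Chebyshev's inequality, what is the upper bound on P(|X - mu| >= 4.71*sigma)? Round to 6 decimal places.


P <= 1/k^2
k^2 = 4.71^2 = 22.1841
1/k^2 = 1 / 22.1841 ≈ 0.04507733

0.045077


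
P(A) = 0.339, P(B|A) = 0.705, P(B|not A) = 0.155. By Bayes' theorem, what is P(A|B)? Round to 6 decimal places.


P(A|B) = P(B|A)*P(A) / P(B), P(B) = P(B|A)*P(A) + P(B|not A)*P(not A)
P(B|A)*P(A) = 0.705 * 0.339 = 0.238995
P(B|not A)*P(not A) = 0.155 * 0.661 = 0.102455
P(B) = 0.238995 + 0.102455 = 0.34145
P(A|B) = 0.238995 / 0.34145 ≈ 0.69994143

0.699941


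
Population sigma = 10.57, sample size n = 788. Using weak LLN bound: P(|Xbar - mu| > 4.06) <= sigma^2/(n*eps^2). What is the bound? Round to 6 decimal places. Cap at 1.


bound = min(1, sigma^2/(n*eps^2))
sigma^2 = 10.57^2 = 111.7249
n*eps^2 = 788 * 4.06^2 = 788 * 16.4836 = 12989.0768
sigma^2/(n*eps^2) = 111.7249 / 12989.0768 ≈ 0.00860145

0.008601


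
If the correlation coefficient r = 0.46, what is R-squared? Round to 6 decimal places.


R^2 = r^2 = (0.46)^2 = 0.2116

0.211600


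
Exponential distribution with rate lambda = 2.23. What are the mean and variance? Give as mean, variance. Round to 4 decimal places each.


mean = 1/lam, var = 1/lam^2
mean = 1 / 2.23 = 100/223 ≈ 0.448430
lam^2 = 2.23^2 = 4.9729
var = 1 / 4.9729 ≈ 0.201090

0.4484, 0.2011


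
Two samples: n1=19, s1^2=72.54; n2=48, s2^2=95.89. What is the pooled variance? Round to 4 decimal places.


sp^2 = ((n1-1)*s1^2 + (n2-1)*s2^2)/(n1+n2-2)
(n1-1)*s1^2 = 18 * 72.54 = 1305.72
(n2-1)*s2^2 = 47 * 95.89 = 4506.83
numerator = 1305.72 + 4506.83 = 5812.55
n1+n2-2 = 65
sp^2 = 5812.55 / 65 = 116251/1300 ≈ 89.423846

89.4238


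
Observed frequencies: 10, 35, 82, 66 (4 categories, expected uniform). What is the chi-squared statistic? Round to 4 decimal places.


chi2 = sum((O-E)^2/E), E = total/4
total = 193, E = 193/4 = 48.25
(10 - 48.25)^2 / 48.25 = 1463.0625 / 48.25 = 23409/772 ≈ 30.322539
(35 - 48.25)^2 / 48.25 = 175.5625 / 48.25 = 2809/772 ≈ 3.638601
(82 - 48.25)^2 / 48.25 = 1139.0625 / 48.25 = 18225/772 ≈ 23.607513
(66 - 48.25)^2 / 48.25 = 315.0625 / 48.25 = 5041/772 ≈ 6.529793
chi2 = 12371/193 ≈ 64.098446

64.0984


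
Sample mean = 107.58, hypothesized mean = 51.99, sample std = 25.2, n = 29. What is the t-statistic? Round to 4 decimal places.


t = (xbar - mu0) / (s/sqrt(n))
xbar - mu0 = 107.58 - 51.99 = 55.59
sqrt(29) ≈ 5.38516481
s/sqrt(n) = 25.2 / 5.38516481 ≈ 4.67952252
t = 55.59 / 4.67952252 ≈ 11.879417

11.8794


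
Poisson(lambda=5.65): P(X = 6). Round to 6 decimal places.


P = e^(-lam) * lam^k / k!
e^(-5.65) ≈ 0.003517517
lam^k = 5.65^6 ≈ 32530.496135
k! = 6! = 720
P = 0.003517517 * 32530.496135 / 720 ≈ 0.158926

0.158926


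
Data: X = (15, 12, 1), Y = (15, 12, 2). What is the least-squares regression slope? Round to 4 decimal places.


b = sum((xi-xbar)(yi-ybar)) / sum((xi-xbar)^2)
n = 3, xbar = 28/3 ≈ 9.333333, ybar = 29/3 ≈ 9.666667
Sxy = sum((xi-xbar)(yi-ybar)) = 301/3 ≈ 100.333333
Sxx = sum((xi-xbar)^2) = 326/3 ≈ 108.666667
b = Sxy / Sxx = 301/326 ≈ 0.923313

0.9233


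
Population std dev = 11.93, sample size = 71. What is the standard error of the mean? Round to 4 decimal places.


SE = sigma / sqrt(n)
sqrt(71) ≈ 8.426150
SE = 11.93 / 8.426150 ≈ 1.415831

1.4158


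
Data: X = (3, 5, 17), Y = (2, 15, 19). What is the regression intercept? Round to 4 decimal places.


a = ybar - b*xbar, where b = sum((xi-xbar)(yi-ybar)) / sum((xi-xbar)^2)
n = 3, xbar = 25/3 ≈ 8.333333, ybar = 36/3 = 12
Sxy = sum((xi-xbar)(yi-ybar)) = 104
Sxx = sum((xi-xbar)^2) = 344/3 ≈ 114.666667
b = Sxy / Sxx = 39/43 ≈ 0.906977
a = 12 - 0.906977 * 8.333333 = 191/43 ≈ 4.441860

4.4419


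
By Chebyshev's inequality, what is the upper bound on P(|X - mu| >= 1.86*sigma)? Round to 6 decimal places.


P <= 1/k^2
k^2 = 1.86^2 = 3.4596
1/k^2 = 1 / 3.4596 = 2500/8649 ≈ 0.28905076

0.289051


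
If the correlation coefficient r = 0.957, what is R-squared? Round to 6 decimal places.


R^2 = r^2 = (0.957)^2 = 0.915849

0.915849


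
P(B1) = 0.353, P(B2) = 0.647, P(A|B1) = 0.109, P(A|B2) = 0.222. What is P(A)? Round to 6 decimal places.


P(A) = P(A|B1)*P(B1) + P(A|B2)*P(B2)
P(A|B1)*P(B1) = 0.109 * 0.353 = 0.038477
P(A|B2)*P(B2) = 0.222 * 0.647 = 0.143634
P(A) = 0.038477 + 0.143634 = 0.182111

0.182111


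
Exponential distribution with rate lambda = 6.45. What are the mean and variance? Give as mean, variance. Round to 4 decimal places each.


mean = 1/lam, var = 1/lam^2
mean = 1 / 6.45 = 20/129 ≈ 0.155039
lam^2 = 6.45^2 = 41.6025
var = 1 / 41.6025 ≈ 0.024037

0.1550, 0.0240


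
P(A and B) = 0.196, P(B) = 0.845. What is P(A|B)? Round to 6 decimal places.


P(A|B) = P(A and B) / P(B) = 0.196 / 0.845 = 196/845 ≈ 0.23195266

0.231953


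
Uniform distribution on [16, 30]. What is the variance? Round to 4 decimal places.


Var = (b-a)^2 / 12
(b-a)^2 = (30 - 16)^2 = 196
Var = 196/12 ≈ 16.333333

16.3333


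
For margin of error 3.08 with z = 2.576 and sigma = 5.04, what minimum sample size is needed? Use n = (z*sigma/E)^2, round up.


z*sigma/E = 2.576 * 5.04 / 3.08 = 5796/1375 ≈ 4.215273
(z*sigma/E)^2 ≈ 17.768524
round up: n = 18

18


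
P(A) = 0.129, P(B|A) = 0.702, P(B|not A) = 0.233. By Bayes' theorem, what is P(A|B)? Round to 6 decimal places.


P(A|B) = P(B|A)*P(A) / P(B), P(B) = P(B|A)*P(A) + P(B|not A)*P(not A)
P(B|A)*P(A) = 0.702 * 0.129 = 0.090558
P(B|not A)*P(not A) = 0.233 * 0.871 = 0.202943
P(B) = 0.090558 + 0.202943 = 0.293501
P(A|B) = 0.090558 / 0.293501 ≈ 0.30854409

0.308544


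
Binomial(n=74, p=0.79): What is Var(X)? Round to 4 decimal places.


Var = n*p*(1-p) = 74 * 0.79 * 0.21 = 12.2766

12.2766


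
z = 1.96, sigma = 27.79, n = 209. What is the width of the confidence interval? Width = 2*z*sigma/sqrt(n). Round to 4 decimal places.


width = 2*z*sigma/sqrt(n)
2*z*sigma = 2 * 1.96 * 27.79 = 108.9368
sqrt(209) ≈ 14.456832
width = 108.9368 / 14.456832 ≈ 7.535316

7.5353


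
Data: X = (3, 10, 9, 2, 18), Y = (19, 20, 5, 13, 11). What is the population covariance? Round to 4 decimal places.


Cov = (1/n)*sum((xi-xbar)(yi-ybar))
n = 5, xbar = 42/5 = 8.4, ybar = 68/5 = 13.6
sum((xi-xbar)(yi-ybar)) = -45.2
Cov = -45.2 / 5 = -9.04

-9.0400


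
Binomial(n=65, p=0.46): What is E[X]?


E[X] = n*p = 65 * 0.46 = 29.9

29.9


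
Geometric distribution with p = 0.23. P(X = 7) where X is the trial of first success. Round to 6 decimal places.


P = (1-p)^(k-1) * p
(1-p)^(k-1) = 0.77^6 ≈ 0.2084224
P = 0.2084224 * 0.23 ≈ 0.04793715

0.047937


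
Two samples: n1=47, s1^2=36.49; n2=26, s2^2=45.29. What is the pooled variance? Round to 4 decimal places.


sp^2 = ((n1-1)*s1^2 + (n2-1)*s2^2)/(n1+n2-2)
(n1-1)*s1^2 = 46 * 36.49 = 1678.54
(n2-1)*s2^2 = 25 * 45.29 = 1132.25
numerator = 1678.54 + 1132.25 = 2810.79
n1+n2-2 = 71
sp^2 = 2810.79 / 71 = 281079/7100 ≈ 39.588592

39.5886


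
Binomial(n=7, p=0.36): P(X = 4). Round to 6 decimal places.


P = C(n,k) * p^k * (1-p)^(n-k)
C(7,4) = 35
p^k = 0.36^4 = 0.01679616
(1-p)^(n-k) = 0.64^3 = 0.262144
P = 35 * 0.01679616 * 0.262144 ≈ 0.154105

0.154105


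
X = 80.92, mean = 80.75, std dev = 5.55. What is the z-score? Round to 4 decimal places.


z = (X - mu) / sigma
X - mu = 80.92 - 80.75 = 0.17
z = 0.17 / 5.55 = 17/555 ≈ 0.030631

0.0306


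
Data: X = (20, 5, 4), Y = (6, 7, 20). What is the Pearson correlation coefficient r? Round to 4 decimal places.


r = sum((xi-xbar)(yi-ybar)) / sqrt(sum((xi-xbar)^2) * sum((yi-ybar)^2))
n = 3, xbar = 29/3 ≈ 9.666667, ybar = 33/3 = 11
Sxy = sum((xi-xbar)(yi-ybar)) = -84
Sxx = sum((xi-xbar)^2) = 482/3 ≈ 160.666667
Syy = sum((yi-ybar)^2) = 122
sqrt(Sxx*Syy) ≈ 140.004762
r = Sxy / sqrt(Sxx*Syy) = -84 / 140.004762 ≈ -0.599980

-0.6000


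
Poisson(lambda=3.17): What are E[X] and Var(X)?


E[X] = Var(X) = lambda = 3.17

3.17, 3.17


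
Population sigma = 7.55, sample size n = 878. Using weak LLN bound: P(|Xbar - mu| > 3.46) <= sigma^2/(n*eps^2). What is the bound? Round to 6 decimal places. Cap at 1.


bound = min(1, sigma^2/(n*eps^2))
sigma^2 = 7.55^2 = 57.0025
n*eps^2 = 878 * 3.46^2 = 878 * 11.9716 = 10511.0648
sigma^2/(n*eps^2) = 57.0025 / 10511.0648 ≈ 0.00542309

0.005423


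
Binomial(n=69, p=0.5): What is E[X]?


E[X] = n*p = 69 * 0.5 = 34.5

34.5


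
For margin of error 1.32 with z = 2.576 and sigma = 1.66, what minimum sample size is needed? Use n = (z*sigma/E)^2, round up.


z*sigma/E = 2.576 * 1.66 / 1.32 = 13363/4125 ≈ 3.239515
(z*sigma/E)^2 ≈ 10.494458
round up: n = 11

11


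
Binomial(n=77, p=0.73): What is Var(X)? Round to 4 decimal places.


Var = n*p*(1-p) = 77 * 0.73 * 0.27 = 15.1767

15.1767


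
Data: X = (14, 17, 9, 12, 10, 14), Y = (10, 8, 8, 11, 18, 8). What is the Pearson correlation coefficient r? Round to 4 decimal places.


r = sum((xi-xbar)(yi-ybar)) / sqrt(sum((xi-xbar)^2) * sum((yi-ybar)^2))
n = 6, xbar = 76/6 = 38/3 ≈ 12.666667, ybar = 63/6 = 10.5
Sxy = sum((xi-xbar)(yi-ybar)) = -26
Sxx = sum((xi-xbar)^2) = 130/3 ≈ 43.333333
Syy = sum((yi-ybar)^2) = 75.5
sqrt(Sxx*Syy) ≈ 57.198485
r = Sxy / sqrt(Sxx*Syy) = -26 / 57.198485 ≈ -0.454557

-0.4546


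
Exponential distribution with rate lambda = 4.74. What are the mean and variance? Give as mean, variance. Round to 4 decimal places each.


mean = 1/lam, var = 1/lam^2
mean = 1 / 4.74 = 50/237 ≈ 0.210970
lam^2 = 4.74^2 = 22.4676
var = 1 / 22.4676 ≈ 0.044509

0.2110, 0.0445


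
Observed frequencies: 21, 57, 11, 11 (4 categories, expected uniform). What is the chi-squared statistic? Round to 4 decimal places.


chi2 = sum((O-E)^2/E), E = total/4
total = 100, E = 100/4 = 25
(21 - 25)^2 / 25 = 16 / 25 = 0.64
(57 - 25)^2 / 25 = 1024 / 25 = 40.96
(11 - 25)^2 / 25 = 196 / 25 = 7.84
(11 - 25)^2 / 25 = 196 / 25 = 7.84
chi2 = 57.28

57.2800


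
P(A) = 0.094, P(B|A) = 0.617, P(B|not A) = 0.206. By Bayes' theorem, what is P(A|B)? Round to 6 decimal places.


P(A|B) = P(B|A)*P(A) / P(B), P(B) = P(B|A)*P(A) + P(B|not A)*P(not A)
P(B|A)*P(A) = 0.617 * 0.094 = 0.057998
P(B|not A)*P(not A) = 0.206 * 0.906 = 0.186636
P(B) = 0.057998 + 0.186636 = 0.244634
P(A|B) = 0.057998 / 0.244634 ≈ 0.23708070

0.237081


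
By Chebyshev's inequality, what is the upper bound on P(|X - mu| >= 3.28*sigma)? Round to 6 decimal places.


P <= 1/k^2
k^2 = 3.28^2 = 10.7584
1/k^2 = 1 / 10.7584 = 625/6724 ≈ 0.09295062

0.092951


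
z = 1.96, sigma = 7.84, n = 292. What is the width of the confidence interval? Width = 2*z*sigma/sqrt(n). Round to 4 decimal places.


width = 2*z*sigma/sqrt(n)
2*z*sigma = 2 * 1.96 * 7.84 = 30.7328
sqrt(292) ≈ 17.088007
width = 30.7328 / 17.088007 ≈ 1.798501

1.7985


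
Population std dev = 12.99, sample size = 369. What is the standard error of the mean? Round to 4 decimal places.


SE = sigma / sqrt(n)
sqrt(369) ≈ 19.209373
SE = 12.99 / 19.209373 ≈ 0.676232

0.6762


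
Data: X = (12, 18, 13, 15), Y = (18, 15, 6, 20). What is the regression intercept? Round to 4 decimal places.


a = ybar - b*xbar, where b = sum((xi-xbar)(yi-ybar)) / sum((xi-xbar)^2)
n = 4, xbar = 58/4 = 14.5, ybar = 59/4 = 14.75
Sxy = sum((xi-xbar)(yi-ybar)) = 8.5
Sxx = sum((xi-xbar)^2) = 21
b = Sxy / Sxx = 17/42 ≈ 0.404762
a = 14.75 - 0.404762 * 14.5 = 373/42 ≈ 8.880952

8.8810


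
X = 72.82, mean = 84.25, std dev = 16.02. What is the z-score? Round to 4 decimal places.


z = (X - mu) / sigma
X - mu = 72.82 - 84.25 = -11.43
z = -11.43 / 16.02 = -127/178 ≈ -0.713483

-0.7135


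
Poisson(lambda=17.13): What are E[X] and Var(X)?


E[X] = Var(X) = lambda = 17.13

17.13, 17.13


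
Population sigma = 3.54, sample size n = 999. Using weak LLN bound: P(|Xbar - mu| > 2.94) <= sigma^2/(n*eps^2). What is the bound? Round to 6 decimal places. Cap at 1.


bound = min(1, sigma^2/(n*eps^2))
sigma^2 = 3.54^2 = 12.5316
n*eps^2 = 999 * 2.94^2 = 999 * 8.6436 = 8634.9564
sigma^2/(n*eps^2) = 12.5316 / 8634.9564 ≈ 0.00145126

0.001451


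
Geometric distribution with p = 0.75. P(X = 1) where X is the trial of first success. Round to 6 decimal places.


P = (1-p)^(k-1) * p
(1-p)^(k-1) = 0.25^0 = 1
P = 1 * 0.75 = 0.75

0.750000


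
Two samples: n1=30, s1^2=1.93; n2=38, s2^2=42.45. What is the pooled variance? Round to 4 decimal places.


sp^2 = ((n1-1)*s1^2 + (n2-1)*s2^2)/(n1+n2-2)
(n1-1)*s1^2 = 29 * 1.93 = 55.97
(n2-1)*s2^2 = 37 * 42.45 = 1570.65
numerator = 55.97 + 1570.65 = 1626.62
n1+n2-2 = 66
sp^2 = 1626.62 / 66 = 81331/3300 ≈ 24.645758

24.6458


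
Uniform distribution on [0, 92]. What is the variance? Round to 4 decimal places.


Var = (b-a)^2 / 12
(b-a)^2 = (92 - 0)^2 = 8464
Var = 8464/12 ≈ 705.333333

705.3333


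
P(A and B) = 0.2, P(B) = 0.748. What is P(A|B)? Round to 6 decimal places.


P(A|B) = P(A and B) / P(B) = 0.2 / 0.748 = 50/187 ≈ 0.26737968

0.267380


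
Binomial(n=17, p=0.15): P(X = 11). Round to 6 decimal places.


P = C(n,k) * p^k * (1-p)^(n-k)
C(17,11) = 12376
p^k = 0.15^11 ≈ 0.0000000008649756
(1-p)^(n-k) = 0.85^6 ≈ 0.3771495
P = 12376 * 0.0000000008649756 * 0.3771495 ≈ 0.000004

0.000004


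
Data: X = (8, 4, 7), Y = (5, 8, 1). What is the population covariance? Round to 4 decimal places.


Cov = (1/n)*sum((xi-xbar)(yi-ybar))
n = 3, xbar = 19/3 ≈ 6.333333, ybar = 14/3 ≈ 4.666667
sum((xi-xbar)(yi-ybar)) = -29/3 ≈ -9.666667
Cov = -9.666667 / 3 = -29/9 ≈ -3.222222

-3.2222


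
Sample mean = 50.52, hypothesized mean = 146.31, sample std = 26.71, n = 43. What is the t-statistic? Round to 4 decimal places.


t = (xbar - mu0) / (s/sqrt(n))
xbar - mu0 = 50.52 - 146.31 = -95.79
sqrt(43) ≈ 6.55743852
s/sqrt(n) = 26.71 / 6.55743852 ≈ 4.07323681
t = -95.79 / 4.07323681 ≈ -23.516924

-23.5169


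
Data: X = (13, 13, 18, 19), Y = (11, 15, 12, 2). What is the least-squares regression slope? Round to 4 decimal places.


b = sum((xi-xbar)(yi-ybar)) / sum((xi-xbar)^2)
n = 4, xbar = 63/4 = 15.75, ybar = 40/4 = 10
Sxy = sum((xi-xbar)(yi-ybar)) = -38
Sxx = sum((xi-xbar)^2) = 30.75
b = Sxy / Sxx = -152/123 ≈ -1.235772

-1.2358


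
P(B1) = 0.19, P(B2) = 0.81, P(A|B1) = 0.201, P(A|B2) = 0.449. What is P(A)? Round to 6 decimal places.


P(A) = P(A|B1)*P(B1) + P(A|B2)*P(B2)
P(A|B1)*P(B1) = 0.201 * 0.19 = 0.03819
P(A|B2)*P(B2) = 0.449 * 0.81 = 0.36369
P(A) = 0.03819 + 0.36369 = 0.40188

0.401880


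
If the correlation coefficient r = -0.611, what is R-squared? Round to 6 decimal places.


R^2 = r^2 = (-0.611)^2 = 0.373321

0.373321


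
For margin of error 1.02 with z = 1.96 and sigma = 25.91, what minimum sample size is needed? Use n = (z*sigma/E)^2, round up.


z*sigma/E = 1.96 * 25.91 / 1.02 = 126959/2550 ≈ 49.787843
(z*sigma/E)^2 ≈ 2478.829324
round up: n = 2479

2479


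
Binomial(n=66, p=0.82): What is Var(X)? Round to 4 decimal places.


Var = n*p*(1-p) = 66 * 0.82 * 0.18 = 9.7416

9.7416


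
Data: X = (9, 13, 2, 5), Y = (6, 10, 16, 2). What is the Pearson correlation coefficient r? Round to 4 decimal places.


r = sum((xi-xbar)(yi-ybar)) / sqrt(sum((xi-xbar)^2) * sum((yi-ybar)^2))
n = 4, xbar = 29/4 = 7.25, ybar = 34/4 = 8.5
Sxy = sum((xi-xbar)(yi-ybar)) = -20.5
Sxx = sum((xi-xbar)^2) = 68.75
Syy = sum((yi-ybar)^2) = 107
sqrt(Sxx*Syy) ≈ 85.768584
r = Sxy / sqrt(Sxx*Syy) = -20.5 / 85.768584 ≈ -0.239015

-0.2390


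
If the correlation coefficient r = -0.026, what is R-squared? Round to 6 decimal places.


R^2 = r^2 = (-0.026)^2 = 0.000676

0.000676


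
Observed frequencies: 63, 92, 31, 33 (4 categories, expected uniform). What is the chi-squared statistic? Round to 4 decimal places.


chi2 = sum((O-E)^2/E), E = total/4
total = 219, E = 219/4 = 54.75
(63 - 54.75)^2 / 54.75 = 68.0625 / 54.75 = 363/292 ≈ 1.243151
(92 - 54.75)^2 / 54.75 = 1387.5625 / 54.75 = 22201/876 ≈ 25.343607
(31 - 54.75)^2 / 54.75 = 564.0625 / 54.75 = 9025/876 ≈ 10.302511
(33 - 54.75)^2 / 54.75 = 473.0625 / 54.75 = 2523/292 ≈ 8.640411
chi2 = 9971/219 ≈ 45.529680

45.5297


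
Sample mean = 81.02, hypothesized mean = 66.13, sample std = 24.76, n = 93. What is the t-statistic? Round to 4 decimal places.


t = (xbar - mu0) / (s/sqrt(n))
xbar - mu0 = 81.02 - 66.13 = 14.89
sqrt(93) ≈ 9.64365076
s/sqrt(n) = 24.76 / 9.64365076 ≈ 2.56749240
t = 14.89 / 2.56749240 ≈ 5.799433

5.7994


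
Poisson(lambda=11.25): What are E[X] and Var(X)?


E[X] = Var(X) = lambda = 11.25

11.25, 11.25


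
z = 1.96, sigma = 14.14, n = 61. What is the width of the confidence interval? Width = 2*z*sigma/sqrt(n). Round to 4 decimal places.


width = 2*z*sigma/sqrt(n)
2*z*sigma = 2 * 1.96 * 14.14 = 55.4288
sqrt(61) ≈ 7.810250
width = 55.4288 / 7.810250 ≈ 7.096931

7.0969


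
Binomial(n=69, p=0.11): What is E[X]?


E[X] = n*p = 69 * 0.11 = 7.59

7.59


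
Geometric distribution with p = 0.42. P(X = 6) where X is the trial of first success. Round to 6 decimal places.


P = (1-p)^(k-1) * p
(1-p)^(k-1) = 0.58^5 ≈ 0.06563568
P = 0.06563568 * 0.42 ≈ 0.02756698

0.027567


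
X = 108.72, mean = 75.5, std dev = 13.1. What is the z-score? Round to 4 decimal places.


z = (X - mu) / sigma
X - mu = 108.72 - 75.5 = 33.22
z = 33.22 / 13.1 = 1661/655 ≈ 2.535878

2.5359


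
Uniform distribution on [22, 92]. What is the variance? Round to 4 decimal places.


Var = (b-a)^2 / 12
(b-a)^2 = (92 - 22)^2 = 4900
Var = 4900/12 ≈ 408.333333

408.3333


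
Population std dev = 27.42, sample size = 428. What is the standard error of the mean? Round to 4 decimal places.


SE = sigma / sqrt(n)
sqrt(428) ≈ 20.688161
SE = 27.42 / 20.688161 ≈ 1.325396

1.3254


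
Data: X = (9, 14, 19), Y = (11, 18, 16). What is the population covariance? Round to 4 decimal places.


Cov = (1/n)*sum((xi-xbar)(yi-ybar))
n = 3, xbar = 42/3 = 14, ybar = 45/3 = 15
sum((xi-xbar)(yi-ybar)) = 25
Cov = 25 / 3 = 25/3 ≈ 8.333333

8.3333


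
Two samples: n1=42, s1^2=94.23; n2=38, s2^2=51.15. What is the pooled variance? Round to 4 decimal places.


sp^2 = ((n1-1)*s1^2 + (n2-1)*s2^2)/(n1+n2-2)
(n1-1)*s1^2 = 41 * 94.23 = 3863.43
(n2-1)*s2^2 = 37 * 51.15 = 1892.55
numerator = 3863.43 + 1892.55 = 5755.98
n1+n2-2 = 78
sp^2 = 5755.98 / 78 = 95933/1300 ≈ 73.794615

73.7946


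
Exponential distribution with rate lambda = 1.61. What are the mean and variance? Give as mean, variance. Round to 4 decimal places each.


mean = 1/lam, var = 1/lam^2
mean = 1 / 1.61 = 100/161 ≈ 0.621118
lam^2 = 1.61^2 = 2.5921
var = 1 / 2.5921 ≈ 0.385788

0.6211, 0.3858


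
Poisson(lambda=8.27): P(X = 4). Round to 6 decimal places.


P = e^(-lam) * lam^k / k!
e^(-8.27) ≈ 0.0002560853
lam^k = 8.27^4 ≈ 4677.588770
k! = 4! = 24
P = 0.0002560853 * 4677.588770 / 24 ≈ 0.049911

0.049911


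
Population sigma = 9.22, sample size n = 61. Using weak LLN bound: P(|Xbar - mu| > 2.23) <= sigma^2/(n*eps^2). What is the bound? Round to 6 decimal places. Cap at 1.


bound = min(1, sigma^2/(n*eps^2))
sigma^2 = 9.22^2 = 85.0084
n*eps^2 = 61 * 2.23^2 = 61 * 4.9729 = 303.3469
sigma^2/(n*eps^2) = 85.0084 / 303.3469 ≈ 0.28023494

0.280235


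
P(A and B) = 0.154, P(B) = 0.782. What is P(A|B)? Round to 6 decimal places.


P(A|B) = P(A and B) / P(B) = 0.154 / 0.782 = 77/391 ≈ 0.19693095

0.196931


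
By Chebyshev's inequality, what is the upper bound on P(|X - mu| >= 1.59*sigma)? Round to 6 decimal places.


P <= 1/k^2
k^2 = 1.59^2 = 2.5281
1/k^2 = 1 / 2.5281 ≈ 0.39555397

0.395554


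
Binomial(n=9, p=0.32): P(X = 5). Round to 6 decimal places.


P = C(n,k) * p^k * (1-p)^(n-k)
C(9,5) = 126
p^k = 0.32^5 ≈ 0.003355443
(1-p)^(n-k) = 0.68^4 ≈ 0.2138138
P = 126 * 0.003355443 * 0.2138138 ≈ 0.090397

0.090397


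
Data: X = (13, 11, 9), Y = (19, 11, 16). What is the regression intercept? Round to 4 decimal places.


a = ybar - b*xbar, where b = sum((xi-xbar)(yi-ybar)) / sum((xi-xbar)^2)
n = 3, xbar = 33/3 = 11, ybar = 46/3 ≈ 15.333333
Sxy = sum((xi-xbar)(yi-ybar)) = 6
Sxx = sum((xi-xbar)^2) = 8
b = Sxy / Sxx = 0.75
a = 15.333333 - 0.75 * 11 = 85/12 ≈ 7.083333

7.0833


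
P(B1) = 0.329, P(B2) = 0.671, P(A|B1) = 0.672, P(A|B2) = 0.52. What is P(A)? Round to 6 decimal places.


P(A) = P(A|B1)*P(B1) + P(A|B2)*P(B2)
P(A|B1)*P(B1) = 0.672 * 0.329 = 0.221088
P(A|B2)*P(B2) = 0.52 * 0.671 = 0.34892
P(A) = 0.221088 + 0.34892 = 0.570008

0.570008


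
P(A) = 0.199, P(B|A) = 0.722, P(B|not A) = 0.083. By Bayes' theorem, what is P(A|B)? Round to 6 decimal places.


P(A|B) = P(B|A)*P(A) / P(B), P(B) = P(B|A)*P(A) + P(B|not A)*P(not A)
P(B|A)*P(A) = 0.722 * 0.199 = 0.143678
P(B|not A)*P(not A) = 0.083 * 0.801 = 0.066483
P(B) = 0.143678 + 0.066483 = 0.210161
P(A|B) = 0.143678 / 0.210161 ≈ 0.68365682

0.683657


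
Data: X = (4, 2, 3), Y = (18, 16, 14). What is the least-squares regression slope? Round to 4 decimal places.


b = sum((xi-xbar)(yi-ybar)) / sum((xi-xbar)^2)
n = 3, xbar = 9/3 = 3, ybar = 48/3 = 16
Sxy = sum((xi-xbar)(yi-ybar)) = 2
Sxx = sum((xi-xbar)^2) = 2
b = Sxy / Sxx = 1

1.0000


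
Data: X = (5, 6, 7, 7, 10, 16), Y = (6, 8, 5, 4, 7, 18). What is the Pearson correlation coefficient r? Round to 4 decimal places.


r = sum((xi-xbar)(yi-ybar)) / sqrt(sum((xi-xbar)^2) * sum((yi-ybar)^2))
n = 6, xbar = 51/6 = 8.5, ybar = 48/6 = 8
Sxy = sum((xi-xbar)(yi-ybar)) = 91
Sxx = sum((xi-xbar)^2) = 81.5
Syy = sum((yi-ybar)^2) = 130
sqrt(Sxx*Syy) ≈ 102.932016
r = Sxy / sqrt(Sxx*Syy) = 91 / 102.932016 ≈ 0.884079

0.8841


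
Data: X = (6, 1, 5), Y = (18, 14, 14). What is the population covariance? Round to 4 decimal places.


Cov = (1/n)*sum((xi-xbar)(yi-ybar))
n = 3, xbar = 12/3 = 4, ybar = 46/3 ≈ 15.333333
sum((xi-xbar)(yi-ybar)) = 8
Cov = 8 / 3 = 8/3 ≈ 2.666667

2.6667


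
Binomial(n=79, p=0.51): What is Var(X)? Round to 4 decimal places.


Var = n*p*(1-p) = 79 * 0.51 * 0.49 = 19.7421

19.7421


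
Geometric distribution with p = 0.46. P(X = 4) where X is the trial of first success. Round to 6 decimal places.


P = (1-p)^(k-1) * p
(1-p)^(k-1) = 0.54^3 = 0.157464
P = 0.157464 * 0.46 = 0.07243344

0.072433


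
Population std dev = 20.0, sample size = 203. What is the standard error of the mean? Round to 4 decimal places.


SE = sigma / sqrt(n)
sqrt(203) ≈ 14.247807
SE = 20.0 / 14.247807 ≈ 1.403725

1.4037


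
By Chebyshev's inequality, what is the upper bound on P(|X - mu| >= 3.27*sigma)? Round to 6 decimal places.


P <= 1/k^2
k^2 = 3.27^2 = 10.6929
1/k^2 = 1 / 10.6929 ≈ 0.09352000

0.093520


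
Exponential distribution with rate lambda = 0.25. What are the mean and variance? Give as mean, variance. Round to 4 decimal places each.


mean = 1/lam, var = 1/lam^2
mean = 1 / 0.25 = 4
lam^2 = 0.25^2 = 0.0625
var = 1 / 0.0625 = 16

4.0000, 16.0000


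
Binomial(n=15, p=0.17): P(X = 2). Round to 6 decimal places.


P = C(n,k) * p^k * (1-p)^(n-k)
C(15,2) = 105
p^k = 0.17^2 = 0.0289
(1-p)^(n-k) = 0.83^13 ≈ 0.08871871
P = 105 * 0.0289 * 0.08871871 ≈ 0.269217

0.269217


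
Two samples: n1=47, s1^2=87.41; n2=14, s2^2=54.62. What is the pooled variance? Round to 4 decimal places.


sp^2 = ((n1-1)*s1^2 + (n2-1)*s2^2)/(n1+n2-2)
(n1-1)*s1^2 = 46 * 87.41 = 4020.86
(n2-1)*s2^2 = 13 * 54.62 = 710.06
numerator = 4020.86 + 710.06 = 4730.92
n1+n2-2 = 59
sp^2 = 4730.92 / 59 = 118273/1475 ≈ 80.185085

80.1851


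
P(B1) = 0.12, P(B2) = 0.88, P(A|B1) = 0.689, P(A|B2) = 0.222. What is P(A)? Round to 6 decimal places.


P(A) = P(A|B1)*P(B1) + P(A|B2)*P(B2)
P(A|B1)*P(B1) = 0.689 * 0.12 = 0.08268
P(A|B2)*P(B2) = 0.222 * 0.88 = 0.19536
P(A) = 0.08268 + 0.19536 = 0.27804

0.278040


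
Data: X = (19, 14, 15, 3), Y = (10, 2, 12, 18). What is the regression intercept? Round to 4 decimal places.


a = ybar - b*xbar, where b = sum((xi-xbar)(yi-ybar)) / sum((xi-xbar)^2)
n = 4, xbar = 51/4 = 12.75, ybar = 42/4 = 10.5
Sxy = sum((xi-xbar)(yi-ybar)) = -83.5
Sxx = sum((xi-xbar)^2) = 140.75
b = Sxy / Sxx = -334/563 ≈ -0.593250
a = 10.5 - (-0.593250) * 12.75 = 10170/563 ≈ 18.063943

18.0639


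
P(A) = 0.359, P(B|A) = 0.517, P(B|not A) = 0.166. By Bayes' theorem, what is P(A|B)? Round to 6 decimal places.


P(A|B) = P(B|A)*P(A) / P(B), P(B) = P(B|A)*P(A) + P(B|not A)*P(not A)
P(B|A)*P(A) = 0.517 * 0.359 = 0.185603
P(B|not A)*P(not A) = 0.166 * 0.641 = 0.106406
P(B) = 0.185603 + 0.106406 = 0.292009
P(A|B) = 0.185603 / 0.292009 ≈ 0.63560712

0.635607


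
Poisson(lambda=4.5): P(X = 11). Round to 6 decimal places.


P = e^(-lam) * lam^k / k!
e^(-4.5) ≈ 0.01110900
lam^k = 4.5^11 ≈ 15322783.012207
k! = 11! = 39916800
P = 0.01110900 * 15322783.012207 / 39916800 ≈ 0.004264

0.004264


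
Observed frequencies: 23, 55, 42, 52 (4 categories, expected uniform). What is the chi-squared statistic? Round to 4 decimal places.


chi2 = sum((O-E)^2/E), E = total/4
total = 172, E = 172/4 = 43
(23 - 43)^2 / 43 = 400 / 43 = 400/43 ≈ 9.302326
(55 - 43)^2 / 43 = 144 / 43 = 144/43 ≈ 3.348837
(42 - 43)^2 / 43 = 1 / 43 = 1/43 ≈ 0.023256
(52 - 43)^2 / 43 = 81 / 43 = 81/43 ≈ 1.883721
chi2 = 626/43 ≈ 14.558140

14.5581


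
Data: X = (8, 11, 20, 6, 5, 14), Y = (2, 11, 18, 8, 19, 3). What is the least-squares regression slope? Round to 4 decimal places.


b = sum((xi-xbar)(yi-ybar)) / sum((xi-xbar)^2)
n = 6, xbar = 64/6 = 32/3 ≈ 10.666667, ybar = 61/6 ≈ 10.166667
Sxy = sum((xi-xbar)(yi-ybar)) = 94/3 ≈ 31.333333
Sxx = sum((xi-xbar)^2) = 478/3 ≈ 159.333333
b = Sxy / Sxx = 47/239 ≈ 0.196653

0.1967


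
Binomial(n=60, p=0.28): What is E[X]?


E[X] = n*p = 60 * 0.28 = 16.8

16.8


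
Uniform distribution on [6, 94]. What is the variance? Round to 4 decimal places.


Var = (b-a)^2 / 12
(b-a)^2 = (94 - 6)^2 = 7744
Var = 7744/12 ≈ 645.333333

645.3333


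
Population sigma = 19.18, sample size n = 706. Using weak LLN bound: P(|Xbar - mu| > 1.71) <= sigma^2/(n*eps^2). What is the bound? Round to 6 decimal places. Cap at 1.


bound = min(1, sigma^2/(n*eps^2))
sigma^2 = 19.18^2 = 367.8724
n*eps^2 = 706 * 1.71^2 = 706 * 2.9241 = 2064.4146
sigma^2/(n*eps^2) = 367.8724 / 2064.4146 ≈ 0.17819696

0.178197


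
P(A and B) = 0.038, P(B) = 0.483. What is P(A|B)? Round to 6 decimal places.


P(A|B) = P(A and B) / P(B) = 0.038 / 0.483 = 38/483 ≈ 0.07867495

0.078675


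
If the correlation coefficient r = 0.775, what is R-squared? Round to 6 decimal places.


R^2 = r^2 = (0.775)^2 = 0.600625

0.600625


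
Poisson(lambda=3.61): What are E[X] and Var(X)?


E[X] = Var(X) = lambda = 3.61

3.61, 3.61


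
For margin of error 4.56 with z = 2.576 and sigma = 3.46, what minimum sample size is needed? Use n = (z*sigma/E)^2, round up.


z*sigma/E = 2.576 * 3.46 / 4.56 ≈ 1.954596
(z*sigma/E)^2 ≈ 3.820447
round up: n = 4

4


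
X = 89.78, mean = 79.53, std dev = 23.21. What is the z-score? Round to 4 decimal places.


z = (X - mu) / sigma
X - mu = 89.78 - 79.53 = 10.25
z = 10.25 / 23.21 = 1025/2321 ≈ 0.441620

0.4416


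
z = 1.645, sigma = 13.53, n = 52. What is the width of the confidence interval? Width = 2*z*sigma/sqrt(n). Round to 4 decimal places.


width = 2*z*sigma/sqrt(n)
2*z*sigma = 2 * 1.645 * 13.53 = 44.5137
sqrt(52) ≈ 7.211103
width = 44.5137 / 7.211103 ≈ 6.172940

6.1729


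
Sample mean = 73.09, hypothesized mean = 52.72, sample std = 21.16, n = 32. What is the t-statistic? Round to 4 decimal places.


t = (xbar - mu0) / (s/sqrt(n))
xbar - mu0 = 73.09 - 52.72 = 20.37
sqrt(32) ≈ 5.65685425
s/sqrt(n) = 21.16 / 5.65685425 ≈ 3.74059487
t = 20.37 / 3.74059487 ≈ 5.445658

5.4457


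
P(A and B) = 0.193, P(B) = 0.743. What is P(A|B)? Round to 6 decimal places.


P(A|B) = P(A and B) / P(B) = 0.193 / 0.743 = 193/743 ≈ 0.25975774

0.259758


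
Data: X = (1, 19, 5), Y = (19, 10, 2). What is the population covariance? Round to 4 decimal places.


Cov = (1/n)*sum((xi-xbar)(yi-ybar))
n = 3, xbar = 25/3 ≈ 8.333333, ybar = 31/3 ≈ 10.333333
sum((xi-xbar)(yi-ybar)) = -118/3 ≈ -39.333333
Cov = -39.333333 / 3 = -118/9 ≈ -13.111111

-13.1111


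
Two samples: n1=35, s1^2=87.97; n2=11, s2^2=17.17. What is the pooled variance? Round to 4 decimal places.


sp^2 = ((n1-1)*s1^2 + (n2-1)*s2^2)/(n1+n2-2)
(n1-1)*s1^2 = 34 * 87.97 = 2990.98
(n2-1)*s2^2 = 10 * 17.17 = 171.7
numerator = 2990.98 + 171.7 = 3162.68
n1+n2-2 = 44
sp^2 = 3162.68 / 44 = 79067/1100 ≈ 71.879091

71.8791


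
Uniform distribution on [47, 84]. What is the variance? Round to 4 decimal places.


Var = (b-a)^2 / 12
(b-a)^2 = (84 - 47)^2 = 1369
Var = 1369/12 ≈ 114.083333

114.0833


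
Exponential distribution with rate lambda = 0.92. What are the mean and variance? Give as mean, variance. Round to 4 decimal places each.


mean = 1/lam, var = 1/lam^2
mean = 1 / 0.92 = 25/23 ≈ 1.086957
lam^2 = 0.92^2 = 0.8464
var = 1 / 0.8464 = 625/529 ≈ 1.181474

1.0870, 1.1815


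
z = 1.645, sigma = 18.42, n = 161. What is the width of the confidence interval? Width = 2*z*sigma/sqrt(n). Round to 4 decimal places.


width = 2*z*sigma/sqrt(n)
2*z*sigma = 2 * 1.645 * 18.42 = 60.6018
sqrt(161) ≈ 12.688578
width = 60.6018 / 12.688578 ≈ 4.776091

4.7761


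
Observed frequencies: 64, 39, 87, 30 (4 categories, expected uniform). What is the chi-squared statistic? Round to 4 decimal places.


chi2 = sum((O-E)^2/E), E = total/4
total = 220, E = 220/4 = 55
(64 - 55)^2 / 55 = 81 / 55 = 81/55 ≈ 1.472727
(39 - 55)^2 / 55 = 256 / 55 = 256/55 ≈ 4.654545
(87 - 55)^2 / 55 = 1024 / 55 = 1024/55 ≈ 18.618182
(30 - 55)^2 / 55 = 625 / 55 = 125/11 ≈ 11.363636
chi2 = 1986/55 ≈ 36.109091

36.1091


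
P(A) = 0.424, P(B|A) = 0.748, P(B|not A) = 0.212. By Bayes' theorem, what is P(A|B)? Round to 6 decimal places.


P(A|B) = P(B|A)*P(A) / P(B), P(B) = P(B|A)*P(A) + P(B|not A)*P(not A)
P(B|A)*P(A) = 0.748 * 0.424 = 0.317152
P(B|not A)*P(not A) = 0.212 * 0.576 = 0.122112
P(B) = 0.317152 + 0.122112 = 0.439264
P(A|B) = 0.317152 / 0.439264 = 187/259 ≈ 0.72200772

0.722008


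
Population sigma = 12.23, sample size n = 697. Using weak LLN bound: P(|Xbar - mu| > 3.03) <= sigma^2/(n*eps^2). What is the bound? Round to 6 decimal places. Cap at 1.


bound = min(1, sigma^2/(n*eps^2))
sigma^2 = 12.23^2 = 149.5729
n*eps^2 = 697 * 3.03^2 = 697 * 9.1809 = 6399.0873
sigma^2/(n*eps^2) = 149.5729 / 6399.0873 ≈ 0.02337410

0.023374


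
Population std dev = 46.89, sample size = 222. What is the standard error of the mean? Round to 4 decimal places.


SE = sigma / sqrt(n)
sqrt(222) ≈ 14.899664
SE = 46.89 / 14.899664 ≈ 3.147051

3.1471


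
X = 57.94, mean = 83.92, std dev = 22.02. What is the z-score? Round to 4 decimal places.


z = (X - mu) / sigma
X - mu = 57.94 - 83.92 = -25.98
z = -25.98 / 22.02 = -433/367 ≈ -1.179837

-1.1798


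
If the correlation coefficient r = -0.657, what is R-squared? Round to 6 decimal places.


R^2 = r^2 = (-0.657)^2 = 0.431649

0.431649


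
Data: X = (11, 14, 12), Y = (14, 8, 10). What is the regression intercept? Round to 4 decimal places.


a = ybar - b*xbar, where b = sum((xi-xbar)(yi-ybar)) / sum((xi-xbar)^2)
n = 3, xbar = 37/3 ≈ 12.333333, ybar = 32/3 ≈ 10.666667
Sxy = sum((xi-xbar)(yi-ybar)) = -26/3 ≈ -8.666667
Sxx = sum((xi-xbar)^2) = 14/3 ≈ 4.666667
b = Sxy / Sxx = -13/7 ≈ -1.857143
a = 10.666667 - (-1.857143) * 12.333333 = 235/7 ≈ 33.571429

33.5714


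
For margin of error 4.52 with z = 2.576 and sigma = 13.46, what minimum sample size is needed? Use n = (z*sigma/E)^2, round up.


z*sigma/E = 2.576 * 13.46 / 4.52 ≈ 7.671009
(z*sigma/E)^2 ≈ 58.844377
round up: n = 59

59


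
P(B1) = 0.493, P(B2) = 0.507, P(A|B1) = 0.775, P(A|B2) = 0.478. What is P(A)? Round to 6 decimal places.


P(A) = P(A|B1)*P(B1) + P(A|B2)*P(B2)
P(A|B1)*P(B1) = 0.775 * 0.493 = 0.382075
P(A|B2)*P(B2) = 0.478 * 0.507 = 0.242346
P(A) = 0.382075 + 0.242346 = 0.624421

0.624421


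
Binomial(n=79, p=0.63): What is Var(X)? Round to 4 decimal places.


Var = n*p*(1-p) = 79 * 0.63 * 0.37 = 18.4149

18.4149


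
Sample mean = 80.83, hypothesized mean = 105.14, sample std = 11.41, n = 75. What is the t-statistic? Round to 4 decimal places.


t = (xbar - mu0) / (s/sqrt(n))
xbar - mu0 = 80.83 - 105.14 = -24.31
sqrt(75) ≈ 8.66025404
s/sqrt(n) = 11.41 / 8.66025404 ≈ 1.31751331
t = -24.31 / 1.31751331 ≈ -18.451426

-18.4514


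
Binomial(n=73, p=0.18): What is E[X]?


E[X] = n*p = 73 * 0.18 = 13.14

13.14


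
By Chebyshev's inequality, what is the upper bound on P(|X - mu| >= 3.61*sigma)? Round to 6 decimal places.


P <= 1/k^2
k^2 = 3.61^2 = 13.0321
1/k^2 = 1 / 13.0321 ≈ 0.07673360

0.076734


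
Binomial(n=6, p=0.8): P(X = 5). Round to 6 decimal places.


P = C(n,k) * p^k * (1-p)^(n-k)
C(6,5) = 6
p^k = 0.8^5 = 0.32768
(1-p)^(n-k) = 0.2^1 = 0.2
P = 6 * 0.32768 * 0.2 = 0.393216

0.393216


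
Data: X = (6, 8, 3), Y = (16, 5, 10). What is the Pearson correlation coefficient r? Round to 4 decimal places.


r = sum((xi-xbar)(yi-ybar)) / sqrt(sum((xi-xbar)^2) * sum((yi-ybar)^2))
n = 3, xbar = 17/3 ≈ 5.666667, ybar = 31/3 ≈ 10.333333
Sxy = sum((xi-xbar)(yi-ybar)) = -29/3 ≈ -9.666667
Sxx = sum((xi-xbar)^2) = 38/3 ≈ 12.666667
Syy = sum((yi-ybar)^2) = 182/3 ≈ 60.666667
sqrt(Sxx*Syy) ≈ 27.720831
r = Sxy / sqrt(Sxx*Syy) = -9.666667 / 27.720831 ≈ -0.348715

-0.3487


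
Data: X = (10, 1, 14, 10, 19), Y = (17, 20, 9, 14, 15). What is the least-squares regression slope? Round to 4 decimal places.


b = sum((xi-xbar)(yi-ybar)) / sum((xi-xbar)^2)
n = 5, xbar = 54/5 = 10.8, ybar = 75/5 = 15
Sxy = sum((xi-xbar)(yi-ybar)) = -69
Sxx = sum((xi-xbar)^2) = 174.8
b = Sxy / Sxx = -15/38 ≈ -0.394737

-0.3947


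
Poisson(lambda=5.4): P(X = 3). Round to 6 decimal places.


P = e^(-lam) * lam^k / k!
e^(-5.4) ≈ 0.004516581
lam^k = 5.4^3 = 157.464
k! = 3! = 6
P = 0.004516581 * 157.464 / 6 ≈ 0.118533

0.118533


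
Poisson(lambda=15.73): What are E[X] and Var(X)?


E[X] = Var(X) = lambda = 15.73

15.73, 15.73


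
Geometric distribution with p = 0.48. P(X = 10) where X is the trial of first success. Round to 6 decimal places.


P = (1-p)^(k-1) * p
(1-p)^(k-1) = 0.52^9 ≈ 0.002779906
P = 0.002779906 * 0.48 ≈ 0.001334355

0.001334


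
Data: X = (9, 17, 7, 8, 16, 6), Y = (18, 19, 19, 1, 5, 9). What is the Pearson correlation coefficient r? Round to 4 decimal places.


r = sum((xi-xbar)(yi-ybar)) / sqrt(sum((xi-xbar)^2) * sum((yi-ybar)^2))
n = 6, xbar = 63/6 = 10.5, ybar = 71/6 ≈ 11.833333
Sxy = sum((xi-xbar)(yi-ybar)) = 14.5
Sxx = sum((xi-xbar)^2) = 113.5
Syy = sum((yi-ybar)^2) = 1877/6 ≈ 312.833333
sqrt(Sxx*Syy) ≈ 188.431906
r = Sxy / sqrt(Sxx*Syy) = 14.5 / 188.431906 ≈ 0.076951

0.0770


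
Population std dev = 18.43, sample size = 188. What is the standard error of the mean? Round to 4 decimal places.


SE = sigma / sqrt(n)
sqrt(188) ≈ 13.711309
SE = 18.43 / 13.711309 ≈ 1.344146

1.3441


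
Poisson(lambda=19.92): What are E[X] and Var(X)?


E[X] = Var(X) = lambda = 19.92

19.92, 19.92


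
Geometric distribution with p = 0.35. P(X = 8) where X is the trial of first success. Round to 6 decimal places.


P = (1-p)^(k-1) * p
(1-p)^(k-1) = 0.65^7 ≈ 0.04902228
P = 0.04902228 * 0.35 ≈ 0.01715780

0.017158


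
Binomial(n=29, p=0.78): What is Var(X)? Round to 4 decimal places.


Var = n*p*(1-p) = 29 * 0.78 * 0.22 = 4.9764

4.9764


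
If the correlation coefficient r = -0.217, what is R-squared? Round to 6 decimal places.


R^2 = r^2 = (-0.217)^2 = 0.047089

0.047089


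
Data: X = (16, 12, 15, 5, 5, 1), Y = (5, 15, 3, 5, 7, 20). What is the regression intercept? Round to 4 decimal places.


a = ybar - b*xbar, where b = sum((xi-xbar)(yi-ybar)) / sum((xi-xbar)^2)
n = 6, xbar = 54/6 = 9, ybar = 55/6 ≈ 9.166667
Sxy = sum((xi-xbar)(yi-ybar)) = -110
Sxx = sum((xi-xbar)^2) = 190
b = Sxy / Sxx = -11/19 ≈ -0.578947
a = 9.166667 - (-0.578947) * 9 = 1639/114 ≈ 14.377193

14.3772


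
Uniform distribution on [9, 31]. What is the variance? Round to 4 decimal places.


Var = (b-a)^2 / 12
(b-a)^2 = (31 - 9)^2 = 484
Var = 484/12 ≈ 40.333333

40.3333


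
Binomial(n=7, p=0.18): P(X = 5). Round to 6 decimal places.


P = C(n,k) * p^k * (1-p)^(n-k)
C(7,5) = 21
p^k = 0.18^5 = 0.0001889568
(1-p)^(n-k) = 0.82^2 = 0.6724
P = 21 * 0.0001889568 * 0.6724 ≈ 0.002668

0.002668


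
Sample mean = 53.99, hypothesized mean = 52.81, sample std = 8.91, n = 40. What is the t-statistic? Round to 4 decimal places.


t = (xbar - mu0) / (s/sqrt(n))
xbar - mu0 = 53.99 - 52.81 = 1.18
sqrt(40) ≈ 6.32455532
s/sqrt(n) = 8.91 / 6.32455532 ≈ 1.40879470
t = 1.18 / 1.40879470 ≈ 0.837595

0.8376


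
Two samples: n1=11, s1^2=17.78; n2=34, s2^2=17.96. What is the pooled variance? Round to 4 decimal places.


sp^2 = ((n1-1)*s1^2 + (n2-1)*s2^2)/(n1+n2-2)
(n1-1)*s1^2 = 10 * 17.78 = 177.8
(n2-1)*s2^2 = 33 * 17.96 = 592.68
numerator = 177.8 + 592.68 = 770.48
n1+n2-2 = 43
sp^2 = 770.48 / 43 = 19262/1075 ≈ 17.918140

17.9181


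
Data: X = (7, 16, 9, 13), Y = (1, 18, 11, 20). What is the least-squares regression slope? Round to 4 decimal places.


b = sum((xi-xbar)(yi-ybar)) / sum((xi-xbar)^2)
n = 4, xbar = 45/4 = 11.25, ybar = 50/4 = 12.5
Sxy = sum((xi-xbar)(yi-ybar)) = 91.5
Sxx = sum((xi-xbar)^2) = 48.75
b = Sxy / Sxx = 122/65 ≈ 1.876923

1.8769


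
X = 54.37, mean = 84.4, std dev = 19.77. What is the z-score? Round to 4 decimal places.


z = (X - mu) / sigma
X - mu = 54.37 - 84.4 = -30.03
z = -30.03 / 19.77 = -1001/659 ≈ -1.518968

-1.5190


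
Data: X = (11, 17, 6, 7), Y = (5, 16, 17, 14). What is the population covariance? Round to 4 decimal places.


Cov = (1/n)*sum((xi-xbar)(yi-ybar))
n = 4, xbar = 41/4 = 10.25, ybar = 52/4 = 13
sum((xi-xbar)(yi-ybar)) = -6
Cov = -6 / 4 = -1.5

-1.5000


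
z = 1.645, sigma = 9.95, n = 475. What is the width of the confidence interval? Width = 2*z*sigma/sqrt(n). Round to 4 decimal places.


width = 2*z*sigma/sqrt(n)
2*z*sigma = 2 * 1.645 * 9.95 = 32.7355
sqrt(475) ≈ 21.794495
width = 32.7355 / 21.794495 ≈ 1.502008

1.5020


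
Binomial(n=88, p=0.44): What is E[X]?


E[X] = n*p = 88 * 0.44 = 38.72

38.72


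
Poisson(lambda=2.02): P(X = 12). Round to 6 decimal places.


P = e^(-lam) * lam^k / k!
e^(-2.02) ≈ 0.1326555
lam^k = 2.02^12 ≈ 4615.475323
k! = 12! = 479001600
P = 0.1326555 * 4615.475323 / 479001600 ≈ 0.000001

0.000001
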